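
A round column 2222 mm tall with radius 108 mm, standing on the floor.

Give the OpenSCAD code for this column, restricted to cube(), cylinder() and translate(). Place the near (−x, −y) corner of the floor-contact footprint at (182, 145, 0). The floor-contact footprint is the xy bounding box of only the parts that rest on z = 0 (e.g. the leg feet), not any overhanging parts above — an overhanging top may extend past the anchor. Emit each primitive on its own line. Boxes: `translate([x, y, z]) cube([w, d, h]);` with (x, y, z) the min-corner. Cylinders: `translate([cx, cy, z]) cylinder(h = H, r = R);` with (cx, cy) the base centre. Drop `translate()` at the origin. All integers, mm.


translate([290, 253, 0]) cylinder(h = 2222, r = 108);


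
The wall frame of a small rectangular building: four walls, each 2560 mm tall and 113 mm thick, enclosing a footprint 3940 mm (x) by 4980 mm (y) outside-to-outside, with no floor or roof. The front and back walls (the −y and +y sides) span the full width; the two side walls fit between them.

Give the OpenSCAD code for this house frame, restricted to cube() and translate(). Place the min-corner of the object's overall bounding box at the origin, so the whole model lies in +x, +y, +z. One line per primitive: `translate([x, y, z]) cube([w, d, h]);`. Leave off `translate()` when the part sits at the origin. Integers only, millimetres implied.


cube([3940, 113, 2560]);
translate([0, 4867, 0]) cube([3940, 113, 2560]);
translate([0, 113, 0]) cube([113, 4754, 2560]);
translate([3827, 113, 0]) cube([113, 4754, 2560]);


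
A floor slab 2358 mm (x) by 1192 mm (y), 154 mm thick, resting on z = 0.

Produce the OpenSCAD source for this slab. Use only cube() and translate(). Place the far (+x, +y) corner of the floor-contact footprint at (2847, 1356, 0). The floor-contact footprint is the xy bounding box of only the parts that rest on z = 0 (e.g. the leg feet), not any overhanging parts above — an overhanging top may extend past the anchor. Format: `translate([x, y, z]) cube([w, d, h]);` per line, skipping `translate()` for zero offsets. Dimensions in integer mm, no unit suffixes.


translate([489, 164, 0]) cube([2358, 1192, 154]);


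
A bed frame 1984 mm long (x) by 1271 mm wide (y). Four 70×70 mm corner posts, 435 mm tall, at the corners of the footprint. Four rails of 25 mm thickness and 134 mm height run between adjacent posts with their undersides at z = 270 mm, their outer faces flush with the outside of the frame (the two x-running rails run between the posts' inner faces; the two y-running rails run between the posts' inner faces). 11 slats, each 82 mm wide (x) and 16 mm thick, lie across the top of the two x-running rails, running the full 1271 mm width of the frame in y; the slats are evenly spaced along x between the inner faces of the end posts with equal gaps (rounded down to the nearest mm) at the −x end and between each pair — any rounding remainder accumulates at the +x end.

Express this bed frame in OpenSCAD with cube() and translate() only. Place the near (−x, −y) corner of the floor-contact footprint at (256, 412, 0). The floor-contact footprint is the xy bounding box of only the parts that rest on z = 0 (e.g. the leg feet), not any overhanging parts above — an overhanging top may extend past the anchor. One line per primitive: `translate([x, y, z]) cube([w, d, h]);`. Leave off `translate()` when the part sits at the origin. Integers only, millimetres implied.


translate([256, 412, 0]) cube([70, 70, 435]);
translate([256, 1613, 0]) cube([70, 70, 435]);
translate([2170, 412, 0]) cube([70, 70, 435]);
translate([2170, 1613, 0]) cube([70, 70, 435]);
translate([326, 412, 270]) cube([1844, 25, 134]);
translate([326, 1658, 270]) cube([1844, 25, 134]);
translate([256, 482, 270]) cube([25, 1131, 134]);
translate([2215, 482, 270]) cube([25, 1131, 134]);
translate([404, 412, 404]) cube([82, 1271, 16]);
translate([564, 412, 404]) cube([82, 1271, 16]);
translate([724, 412, 404]) cube([82, 1271, 16]);
translate([884, 412, 404]) cube([82, 1271, 16]);
translate([1044, 412, 404]) cube([82, 1271, 16]);
translate([1204, 412, 404]) cube([82, 1271, 16]);
translate([1364, 412, 404]) cube([82, 1271, 16]);
translate([1524, 412, 404]) cube([82, 1271, 16]);
translate([1684, 412, 404]) cube([82, 1271, 16]);
translate([1844, 412, 404]) cube([82, 1271, 16]);
translate([2004, 412, 404]) cube([82, 1271, 16]);


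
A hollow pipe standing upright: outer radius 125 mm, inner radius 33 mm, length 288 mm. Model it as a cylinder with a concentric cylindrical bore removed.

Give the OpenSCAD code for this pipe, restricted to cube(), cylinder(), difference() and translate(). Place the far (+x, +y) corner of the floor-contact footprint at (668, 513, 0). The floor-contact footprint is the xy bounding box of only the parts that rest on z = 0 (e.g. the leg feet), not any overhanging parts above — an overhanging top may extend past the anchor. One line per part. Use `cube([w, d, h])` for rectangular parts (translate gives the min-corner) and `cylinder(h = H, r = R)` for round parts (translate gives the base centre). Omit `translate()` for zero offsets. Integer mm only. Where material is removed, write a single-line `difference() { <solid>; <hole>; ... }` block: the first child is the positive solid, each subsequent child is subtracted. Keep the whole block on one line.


difference() { translate([543, 388, 0]) cylinder(h = 288, r = 125); translate([543, 388, 0]) cylinder(h = 288, r = 33); }


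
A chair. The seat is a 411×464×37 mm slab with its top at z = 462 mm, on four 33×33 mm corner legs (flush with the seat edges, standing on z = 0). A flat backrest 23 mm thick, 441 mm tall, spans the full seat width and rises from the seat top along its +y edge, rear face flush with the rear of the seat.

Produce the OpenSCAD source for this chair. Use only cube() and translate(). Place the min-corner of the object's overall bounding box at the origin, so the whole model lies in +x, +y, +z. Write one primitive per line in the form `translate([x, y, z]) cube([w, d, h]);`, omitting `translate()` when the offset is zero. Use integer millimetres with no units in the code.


translate([0, 0, 425]) cube([411, 464, 37]);
cube([33, 33, 425]);
translate([378, 0, 0]) cube([33, 33, 425]);
translate([0, 431, 0]) cube([33, 33, 425]);
translate([378, 431, 0]) cube([33, 33, 425]);
translate([0, 441, 462]) cube([411, 23, 441]);


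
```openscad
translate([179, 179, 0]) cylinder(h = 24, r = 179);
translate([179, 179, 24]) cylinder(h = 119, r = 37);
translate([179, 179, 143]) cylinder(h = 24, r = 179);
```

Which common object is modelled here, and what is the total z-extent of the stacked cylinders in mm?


A spool. The overall height is 167 mm.

Three coaxial cylinders, large–small–large — a spool. Two 24 mm flanges and a 119 mm core give 24 + 119 + 24 = 167 mm.


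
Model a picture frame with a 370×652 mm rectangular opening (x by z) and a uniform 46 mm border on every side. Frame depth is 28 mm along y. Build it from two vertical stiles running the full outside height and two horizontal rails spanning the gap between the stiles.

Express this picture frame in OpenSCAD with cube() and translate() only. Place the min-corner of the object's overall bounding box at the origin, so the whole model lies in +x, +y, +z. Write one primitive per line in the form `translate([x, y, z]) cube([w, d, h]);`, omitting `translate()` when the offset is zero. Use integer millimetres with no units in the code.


cube([46, 28, 744]);
translate([416, 0, 0]) cube([46, 28, 744]);
translate([46, 0, 0]) cube([370, 28, 46]);
translate([46, 0, 698]) cube([370, 28, 46]);


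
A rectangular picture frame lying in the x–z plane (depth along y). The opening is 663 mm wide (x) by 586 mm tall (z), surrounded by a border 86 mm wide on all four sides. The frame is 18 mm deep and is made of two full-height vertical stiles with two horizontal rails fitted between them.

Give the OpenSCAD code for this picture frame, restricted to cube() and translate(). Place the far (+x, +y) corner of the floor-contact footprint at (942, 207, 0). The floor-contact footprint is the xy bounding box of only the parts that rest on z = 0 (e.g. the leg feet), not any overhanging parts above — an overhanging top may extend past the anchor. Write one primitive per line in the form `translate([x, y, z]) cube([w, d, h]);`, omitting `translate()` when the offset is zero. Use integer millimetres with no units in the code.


translate([107, 189, 0]) cube([86, 18, 758]);
translate([856, 189, 0]) cube([86, 18, 758]);
translate([193, 189, 0]) cube([663, 18, 86]);
translate([193, 189, 672]) cube([663, 18, 86]);


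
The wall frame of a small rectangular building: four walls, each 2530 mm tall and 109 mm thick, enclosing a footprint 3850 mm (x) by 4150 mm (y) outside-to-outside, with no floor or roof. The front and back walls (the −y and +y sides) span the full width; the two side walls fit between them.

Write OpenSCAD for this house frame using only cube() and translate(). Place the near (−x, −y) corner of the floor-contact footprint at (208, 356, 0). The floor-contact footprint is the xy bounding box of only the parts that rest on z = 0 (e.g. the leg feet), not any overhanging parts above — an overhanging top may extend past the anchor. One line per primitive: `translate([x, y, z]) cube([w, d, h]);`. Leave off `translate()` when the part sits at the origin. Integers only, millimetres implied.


translate([208, 356, 0]) cube([3850, 109, 2530]);
translate([208, 4397, 0]) cube([3850, 109, 2530]);
translate([208, 465, 0]) cube([109, 3932, 2530]);
translate([3949, 465, 0]) cube([109, 3932, 2530]);


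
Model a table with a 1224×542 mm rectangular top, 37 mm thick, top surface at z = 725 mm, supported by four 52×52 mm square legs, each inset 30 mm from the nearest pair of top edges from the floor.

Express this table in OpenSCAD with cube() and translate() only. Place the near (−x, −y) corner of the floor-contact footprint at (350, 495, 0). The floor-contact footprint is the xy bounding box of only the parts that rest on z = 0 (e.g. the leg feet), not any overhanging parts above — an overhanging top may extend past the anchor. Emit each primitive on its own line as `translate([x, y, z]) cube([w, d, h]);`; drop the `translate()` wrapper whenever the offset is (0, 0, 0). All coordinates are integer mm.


translate([320, 465, 688]) cube([1224, 542, 37]);
translate([350, 495, 0]) cube([52, 52, 688]);
translate([1462, 495, 0]) cube([52, 52, 688]);
translate([350, 925, 0]) cube([52, 52, 688]);
translate([1462, 925, 0]) cube([52, 52, 688]);


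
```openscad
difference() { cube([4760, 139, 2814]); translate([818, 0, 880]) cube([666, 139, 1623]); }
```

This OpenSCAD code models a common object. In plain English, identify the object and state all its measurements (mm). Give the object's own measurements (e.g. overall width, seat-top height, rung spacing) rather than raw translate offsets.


A wall 4760 mm long (x), 139 mm thick (y), 2814 mm tall, with a rectangular window opening cut through it. The opening is 666 mm wide and 1623 mm tall; its sill is at z = 880 mm and its near (−x) edge is 818 mm from the wall's −x end. The opening passes through the full wall thickness.


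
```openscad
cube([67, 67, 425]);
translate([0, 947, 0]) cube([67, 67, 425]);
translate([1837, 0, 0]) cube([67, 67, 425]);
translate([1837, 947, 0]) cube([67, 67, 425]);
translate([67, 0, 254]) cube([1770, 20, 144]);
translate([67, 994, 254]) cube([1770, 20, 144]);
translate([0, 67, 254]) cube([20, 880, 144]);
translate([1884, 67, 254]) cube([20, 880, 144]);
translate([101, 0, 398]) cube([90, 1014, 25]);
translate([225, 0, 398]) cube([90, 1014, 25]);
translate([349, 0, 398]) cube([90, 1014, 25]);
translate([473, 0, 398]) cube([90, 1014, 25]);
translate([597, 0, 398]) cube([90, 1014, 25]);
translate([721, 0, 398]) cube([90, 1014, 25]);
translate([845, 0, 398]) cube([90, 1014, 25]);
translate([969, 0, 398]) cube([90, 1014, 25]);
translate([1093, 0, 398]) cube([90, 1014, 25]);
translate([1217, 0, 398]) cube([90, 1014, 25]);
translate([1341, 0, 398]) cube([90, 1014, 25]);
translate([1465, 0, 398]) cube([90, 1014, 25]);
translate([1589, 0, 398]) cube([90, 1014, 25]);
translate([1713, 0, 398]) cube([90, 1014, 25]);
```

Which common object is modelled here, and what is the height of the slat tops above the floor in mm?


A bed frame. The slat-top height is 423 mm.

Four posts, four rails, and a row of slats — a bed frame. Slats sit on the rails at z = 254 + 144 = 398; with slat thickness 25, the top is 423 mm.


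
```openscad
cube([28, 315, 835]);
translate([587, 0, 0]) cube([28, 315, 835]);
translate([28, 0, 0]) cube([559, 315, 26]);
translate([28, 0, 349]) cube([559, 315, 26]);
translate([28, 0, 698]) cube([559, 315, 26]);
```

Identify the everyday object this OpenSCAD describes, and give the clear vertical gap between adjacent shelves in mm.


A bookshelf. The clear shelf gap is 323 mm.

Two tall side panels with 3 horizontal boards between them — a bookshelf. The first two shelf undersides are at z = 0 and z = 349; with shelf thickness 26, the clear gap is 349 − 0 − 26 = 323 mm.


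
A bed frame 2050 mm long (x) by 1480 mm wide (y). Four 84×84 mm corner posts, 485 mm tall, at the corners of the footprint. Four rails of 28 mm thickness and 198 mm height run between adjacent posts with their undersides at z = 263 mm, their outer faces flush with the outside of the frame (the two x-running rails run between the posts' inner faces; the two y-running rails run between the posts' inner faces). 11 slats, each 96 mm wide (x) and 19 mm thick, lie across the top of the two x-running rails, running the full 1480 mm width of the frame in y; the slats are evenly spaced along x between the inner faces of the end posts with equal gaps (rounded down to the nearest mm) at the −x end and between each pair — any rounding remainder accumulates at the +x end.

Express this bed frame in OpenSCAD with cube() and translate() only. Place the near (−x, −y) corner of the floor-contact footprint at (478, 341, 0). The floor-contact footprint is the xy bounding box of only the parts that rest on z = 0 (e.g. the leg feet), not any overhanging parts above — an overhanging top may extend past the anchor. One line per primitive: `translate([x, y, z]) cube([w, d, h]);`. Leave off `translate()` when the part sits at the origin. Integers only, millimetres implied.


translate([478, 341, 0]) cube([84, 84, 485]);
translate([478, 1737, 0]) cube([84, 84, 485]);
translate([2444, 341, 0]) cube([84, 84, 485]);
translate([2444, 1737, 0]) cube([84, 84, 485]);
translate([562, 341, 263]) cube([1882, 28, 198]);
translate([562, 1793, 263]) cube([1882, 28, 198]);
translate([478, 425, 263]) cube([28, 1312, 198]);
translate([2500, 425, 263]) cube([28, 1312, 198]);
translate([630, 341, 461]) cube([96, 1480, 19]);
translate([794, 341, 461]) cube([96, 1480, 19]);
translate([958, 341, 461]) cube([96, 1480, 19]);
translate([1122, 341, 461]) cube([96, 1480, 19]);
translate([1286, 341, 461]) cube([96, 1480, 19]);
translate([1450, 341, 461]) cube([96, 1480, 19]);
translate([1614, 341, 461]) cube([96, 1480, 19]);
translate([1778, 341, 461]) cube([96, 1480, 19]);
translate([1942, 341, 461]) cube([96, 1480, 19]);
translate([2106, 341, 461]) cube([96, 1480, 19]);
translate([2270, 341, 461]) cube([96, 1480, 19]);


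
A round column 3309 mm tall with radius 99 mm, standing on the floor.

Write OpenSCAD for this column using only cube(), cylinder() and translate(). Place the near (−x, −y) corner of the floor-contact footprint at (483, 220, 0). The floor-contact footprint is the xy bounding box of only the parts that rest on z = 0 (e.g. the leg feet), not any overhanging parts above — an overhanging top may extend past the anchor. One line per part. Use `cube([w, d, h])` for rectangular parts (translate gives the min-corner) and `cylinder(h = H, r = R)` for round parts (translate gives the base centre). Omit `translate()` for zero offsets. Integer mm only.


translate([582, 319, 0]) cylinder(h = 3309, r = 99);


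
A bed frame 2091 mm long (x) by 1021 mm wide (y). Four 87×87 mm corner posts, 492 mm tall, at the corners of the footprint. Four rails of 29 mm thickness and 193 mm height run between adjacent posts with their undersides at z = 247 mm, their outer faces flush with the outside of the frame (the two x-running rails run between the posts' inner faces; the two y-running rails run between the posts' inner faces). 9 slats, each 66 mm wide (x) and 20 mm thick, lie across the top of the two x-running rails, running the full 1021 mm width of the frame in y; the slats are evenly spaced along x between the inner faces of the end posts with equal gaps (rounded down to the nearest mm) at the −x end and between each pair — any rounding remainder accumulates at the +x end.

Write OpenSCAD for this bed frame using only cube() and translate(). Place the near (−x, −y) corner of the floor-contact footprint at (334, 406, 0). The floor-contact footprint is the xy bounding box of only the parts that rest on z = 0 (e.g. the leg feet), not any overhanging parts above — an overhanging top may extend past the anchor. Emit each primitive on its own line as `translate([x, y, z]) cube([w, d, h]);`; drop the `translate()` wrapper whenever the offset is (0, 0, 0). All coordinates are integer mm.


translate([334, 406, 0]) cube([87, 87, 492]);
translate([334, 1340, 0]) cube([87, 87, 492]);
translate([2338, 406, 0]) cube([87, 87, 492]);
translate([2338, 1340, 0]) cube([87, 87, 492]);
translate([421, 406, 247]) cube([1917, 29, 193]);
translate([421, 1398, 247]) cube([1917, 29, 193]);
translate([334, 493, 247]) cube([29, 847, 193]);
translate([2396, 493, 247]) cube([29, 847, 193]);
translate([553, 406, 440]) cube([66, 1021, 20]);
translate([751, 406, 440]) cube([66, 1021, 20]);
translate([949, 406, 440]) cube([66, 1021, 20]);
translate([1147, 406, 440]) cube([66, 1021, 20]);
translate([1345, 406, 440]) cube([66, 1021, 20]);
translate([1543, 406, 440]) cube([66, 1021, 20]);
translate([1741, 406, 440]) cube([66, 1021, 20]);
translate([1939, 406, 440]) cube([66, 1021, 20]);
translate([2137, 406, 440]) cube([66, 1021, 20]);


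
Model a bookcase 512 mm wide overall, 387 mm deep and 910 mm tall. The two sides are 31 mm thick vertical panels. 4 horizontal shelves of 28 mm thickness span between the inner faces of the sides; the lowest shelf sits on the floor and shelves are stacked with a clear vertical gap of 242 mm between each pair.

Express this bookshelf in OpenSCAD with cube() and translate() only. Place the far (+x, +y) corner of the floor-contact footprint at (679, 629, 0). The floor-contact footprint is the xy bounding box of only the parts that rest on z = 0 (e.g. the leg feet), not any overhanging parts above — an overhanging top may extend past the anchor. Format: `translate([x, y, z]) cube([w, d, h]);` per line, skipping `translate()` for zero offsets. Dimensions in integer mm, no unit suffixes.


translate([167, 242, 0]) cube([31, 387, 910]);
translate([648, 242, 0]) cube([31, 387, 910]);
translate([198, 242, 0]) cube([450, 387, 28]);
translate([198, 242, 270]) cube([450, 387, 28]);
translate([198, 242, 540]) cube([450, 387, 28]);
translate([198, 242, 810]) cube([450, 387, 28]);


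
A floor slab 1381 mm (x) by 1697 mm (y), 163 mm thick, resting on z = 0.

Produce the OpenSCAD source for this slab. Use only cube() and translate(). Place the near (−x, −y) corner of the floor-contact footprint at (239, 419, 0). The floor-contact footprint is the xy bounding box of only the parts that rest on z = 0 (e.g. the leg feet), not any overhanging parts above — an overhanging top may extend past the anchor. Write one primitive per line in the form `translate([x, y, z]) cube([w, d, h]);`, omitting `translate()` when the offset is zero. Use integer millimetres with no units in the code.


translate([239, 419, 0]) cube([1381, 1697, 163]);


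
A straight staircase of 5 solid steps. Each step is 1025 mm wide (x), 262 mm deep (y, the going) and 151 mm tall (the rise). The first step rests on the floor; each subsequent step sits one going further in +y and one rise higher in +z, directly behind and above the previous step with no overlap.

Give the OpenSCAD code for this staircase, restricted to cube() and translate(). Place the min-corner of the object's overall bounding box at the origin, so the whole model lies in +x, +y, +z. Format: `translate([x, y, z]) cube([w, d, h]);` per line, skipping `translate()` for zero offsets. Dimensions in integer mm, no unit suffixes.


cube([1025, 262, 151]);
translate([0, 262, 151]) cube([1025, 262, 151]);
translate([0, 524, 302]) cube([1025, 262, 151]);
translate([0, 786, 453]) cube([1025, 262, 151]);
translate([0, 1048, 604]) cube([1025, 262, 151]);


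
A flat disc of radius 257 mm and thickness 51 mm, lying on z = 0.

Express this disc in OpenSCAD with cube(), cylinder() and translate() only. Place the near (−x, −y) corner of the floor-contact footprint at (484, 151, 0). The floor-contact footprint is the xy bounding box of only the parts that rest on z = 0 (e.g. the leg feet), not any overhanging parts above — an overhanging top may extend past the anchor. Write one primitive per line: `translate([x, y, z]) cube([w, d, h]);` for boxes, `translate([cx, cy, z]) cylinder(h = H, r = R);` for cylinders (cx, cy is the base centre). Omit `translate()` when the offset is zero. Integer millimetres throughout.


translate([741, 408, 0]) cylinder(h = 51, r = 257);


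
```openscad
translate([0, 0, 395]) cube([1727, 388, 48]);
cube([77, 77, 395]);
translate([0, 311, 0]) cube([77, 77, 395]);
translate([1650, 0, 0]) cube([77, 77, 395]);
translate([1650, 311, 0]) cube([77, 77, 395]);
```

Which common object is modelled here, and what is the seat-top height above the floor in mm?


A bench. The seat-top height is 443 mm.

A long slab on four corner posts — a bench. The slab sits at z = 395 with thickness 48, so the top is 395 + 48 = 443 mm.


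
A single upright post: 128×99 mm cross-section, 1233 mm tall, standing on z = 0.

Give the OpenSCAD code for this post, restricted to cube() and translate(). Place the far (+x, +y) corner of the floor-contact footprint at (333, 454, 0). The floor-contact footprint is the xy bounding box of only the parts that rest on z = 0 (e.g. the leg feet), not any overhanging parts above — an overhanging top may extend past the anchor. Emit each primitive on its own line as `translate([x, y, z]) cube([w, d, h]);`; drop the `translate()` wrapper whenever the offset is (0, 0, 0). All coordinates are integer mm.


translate([205, 355, 0]) cube([128, 99, 1233]);


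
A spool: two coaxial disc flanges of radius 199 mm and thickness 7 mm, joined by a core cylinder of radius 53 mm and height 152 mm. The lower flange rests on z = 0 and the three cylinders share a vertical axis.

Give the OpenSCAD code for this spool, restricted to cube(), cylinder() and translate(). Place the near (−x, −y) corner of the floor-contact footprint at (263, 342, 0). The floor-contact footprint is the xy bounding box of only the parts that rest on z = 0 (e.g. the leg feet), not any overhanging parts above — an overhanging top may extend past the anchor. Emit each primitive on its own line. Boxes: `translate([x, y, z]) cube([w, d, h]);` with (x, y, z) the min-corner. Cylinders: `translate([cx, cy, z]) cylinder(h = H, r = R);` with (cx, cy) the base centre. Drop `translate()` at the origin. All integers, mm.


translate([462, 541, 0]) cylinder(h = 7, r = 199);
translate([462, 541, 7]) cylinder(h = 152, r = 53);
translate([462, 541, 159]) cylinder(h = 7, r = 199);


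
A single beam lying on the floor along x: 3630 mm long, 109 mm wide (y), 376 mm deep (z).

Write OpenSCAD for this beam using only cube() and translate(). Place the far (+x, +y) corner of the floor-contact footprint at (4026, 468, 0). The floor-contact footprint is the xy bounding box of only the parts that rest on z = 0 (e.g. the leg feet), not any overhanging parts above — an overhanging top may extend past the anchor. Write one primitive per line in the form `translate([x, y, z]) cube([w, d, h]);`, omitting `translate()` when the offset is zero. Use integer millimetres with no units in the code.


translate([396, 359, 0]) cube([3630, 109, 376]);


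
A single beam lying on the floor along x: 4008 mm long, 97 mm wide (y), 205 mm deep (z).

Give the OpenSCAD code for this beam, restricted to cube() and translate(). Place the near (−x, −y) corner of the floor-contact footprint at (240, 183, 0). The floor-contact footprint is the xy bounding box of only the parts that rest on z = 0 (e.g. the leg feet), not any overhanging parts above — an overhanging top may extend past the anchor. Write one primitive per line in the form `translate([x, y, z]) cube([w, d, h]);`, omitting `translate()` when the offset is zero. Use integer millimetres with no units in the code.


translate([240, 183, 0]) cube([4008, 97, 205]);


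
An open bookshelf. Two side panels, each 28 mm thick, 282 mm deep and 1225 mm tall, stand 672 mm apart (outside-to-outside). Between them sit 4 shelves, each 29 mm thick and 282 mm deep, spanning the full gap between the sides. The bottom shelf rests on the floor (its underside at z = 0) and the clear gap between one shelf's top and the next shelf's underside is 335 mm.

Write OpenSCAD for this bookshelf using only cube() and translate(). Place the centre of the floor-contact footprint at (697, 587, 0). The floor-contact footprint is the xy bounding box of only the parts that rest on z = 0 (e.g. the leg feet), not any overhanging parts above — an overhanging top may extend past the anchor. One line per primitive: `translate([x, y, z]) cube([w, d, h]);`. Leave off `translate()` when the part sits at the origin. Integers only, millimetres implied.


translate([361, 446, 0]) cube([28, 282, 1225]);
translate([1005, 446, 0]) cube([28, 282, 1225]);
translate([389, 446, 0]) cube([616, 282, 29]);
translate([389, 446, 364]) cube([616, 282, 29]);
translate([389, 446, 728]) cube([616, 282, 29]);
translate([389, 446, 1092]) cube([616, 282, 29]);


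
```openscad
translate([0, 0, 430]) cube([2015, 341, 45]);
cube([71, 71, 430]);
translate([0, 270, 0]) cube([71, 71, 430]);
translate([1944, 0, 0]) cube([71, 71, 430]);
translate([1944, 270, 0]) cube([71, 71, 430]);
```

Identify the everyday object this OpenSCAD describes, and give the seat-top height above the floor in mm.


A bench. The seat-top height is 475 mm.

A long slab on four corner posts — a bench. The slab sits at z = 430 with thickness 45, so the top is 430 + 45 = 475 mm.


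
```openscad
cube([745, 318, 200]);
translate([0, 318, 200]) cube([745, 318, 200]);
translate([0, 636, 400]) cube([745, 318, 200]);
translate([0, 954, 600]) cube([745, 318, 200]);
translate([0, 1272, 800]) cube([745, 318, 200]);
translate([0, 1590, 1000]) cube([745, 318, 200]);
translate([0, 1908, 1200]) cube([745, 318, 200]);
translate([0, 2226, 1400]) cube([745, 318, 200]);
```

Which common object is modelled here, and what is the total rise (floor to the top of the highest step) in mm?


A staircase. The total rise is 1600 mm.

8 identical blocks, each offset up and back from the previous — a staircase. Each step is 200 mm tall and there are 8 of them, so the total rise is 8 × 200 = 1600 mm.


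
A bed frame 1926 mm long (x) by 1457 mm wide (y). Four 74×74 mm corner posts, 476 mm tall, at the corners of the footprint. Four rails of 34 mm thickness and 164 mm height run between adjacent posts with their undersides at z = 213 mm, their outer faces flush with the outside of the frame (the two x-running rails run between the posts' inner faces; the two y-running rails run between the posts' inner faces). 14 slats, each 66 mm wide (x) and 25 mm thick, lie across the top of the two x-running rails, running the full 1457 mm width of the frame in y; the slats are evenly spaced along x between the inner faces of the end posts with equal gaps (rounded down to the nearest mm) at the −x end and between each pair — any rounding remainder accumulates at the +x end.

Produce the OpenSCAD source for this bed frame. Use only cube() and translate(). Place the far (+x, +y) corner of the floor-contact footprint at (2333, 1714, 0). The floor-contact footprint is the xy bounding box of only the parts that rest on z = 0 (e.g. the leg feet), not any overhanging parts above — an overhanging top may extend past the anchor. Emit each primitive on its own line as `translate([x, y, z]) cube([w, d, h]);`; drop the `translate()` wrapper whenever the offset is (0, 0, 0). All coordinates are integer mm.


translate([407, 257, 0]) cube([74, 74, 476]);
translate([407, 1640, 0]) cube([74, 74, 476]);
translate([2259, 257, 0]) cube([74, 74, 476]);
translate([2259, 1640, 0]) cube([74, 74, 476]);
translate([481, 257, 213]) cube([1778, 34, 164]);
translate([481, 1680, 213]) cube([1778, 34, 164]);
translate([407, 331, 213]) cube([34, 1309, 164]);
translate([2299, 331, 213]) cube([34, 1309, 164]);
translate([537, 257, 377]) cube([66, 1457, 25]);
translate([659, 257, 377]) cube([66, 1457, 25]);
translate([781, 257, 377]) cube([66, 1457, 25]);
translate([903, 257, 377]) cube([66, 1457, 25]);
translate([1025, 257, 377]) cube([66, 1457, 25]);
translate([1147, 257, 377]) cube([66, 1457, 25]);
translate([1269, 257, 377]) cube([66, 1457, 25]);
translate([1391, 257, 377]) cube([66, 1457, 25]);
translate([1513, 257, 377]) cube([66, 1457, 25]);
translate([1635, 257, 377]) cube([66, 1457, 25]);
translate([1757, 257, 377]) cube([66, 1457, 25]);
translate([1879, 257, 377]) cube([66, 1457, 25]);
translate([2001, 257, 377]) cube([66, 1457, 25]);
translate([2123, 257, 377]) cube([66, 1457, 25]);


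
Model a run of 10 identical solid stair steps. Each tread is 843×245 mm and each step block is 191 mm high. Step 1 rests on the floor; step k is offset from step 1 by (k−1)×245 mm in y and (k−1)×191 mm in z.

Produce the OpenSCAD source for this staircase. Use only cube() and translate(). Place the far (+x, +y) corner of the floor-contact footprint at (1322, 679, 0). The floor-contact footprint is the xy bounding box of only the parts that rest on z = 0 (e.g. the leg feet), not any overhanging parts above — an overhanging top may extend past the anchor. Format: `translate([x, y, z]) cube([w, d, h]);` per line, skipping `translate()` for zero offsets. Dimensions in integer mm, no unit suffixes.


translate([479, 434, 0]) cube([843, 245, 191]);
translate([479, 679, 191]) cube([843, 245, 191]);
translate([479, 924, 382]) cube([843, 245, 191]);
translate([479, 1169, 573]) cube([843, 245, 191]);
translate([479, 1414, 764]) cube([843, 245, 191]);
translate([479, 1659, 955]) cube([843, 245, 191]);
translate([479, 1904, 1146]) cube([843, 245, 191]);
translate([479, 2149, 1337]) cube([843, 245, 191]);
translate([479, 2394, 1528]) cube([843, 245, 191]);
translate([479, 2639, 1719]) cube([843, 245, 191]);


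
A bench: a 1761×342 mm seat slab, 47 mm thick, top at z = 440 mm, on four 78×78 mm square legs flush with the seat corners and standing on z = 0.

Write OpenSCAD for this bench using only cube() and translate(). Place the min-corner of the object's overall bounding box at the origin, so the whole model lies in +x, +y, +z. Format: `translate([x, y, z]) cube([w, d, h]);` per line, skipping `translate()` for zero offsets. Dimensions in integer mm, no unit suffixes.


// leg_h = 440 − 47 = 393
translate([0, 0, 393]) cube([1761, 342, 47]);
cube([78, 78, 393]);
translate([0, 264, 0]) cube([78, 78, 393]);
translate([1683, 0, 0]) cube([78, 78, 393]);
translate([1683, 264, 0]) cube([78, 78, 393]);


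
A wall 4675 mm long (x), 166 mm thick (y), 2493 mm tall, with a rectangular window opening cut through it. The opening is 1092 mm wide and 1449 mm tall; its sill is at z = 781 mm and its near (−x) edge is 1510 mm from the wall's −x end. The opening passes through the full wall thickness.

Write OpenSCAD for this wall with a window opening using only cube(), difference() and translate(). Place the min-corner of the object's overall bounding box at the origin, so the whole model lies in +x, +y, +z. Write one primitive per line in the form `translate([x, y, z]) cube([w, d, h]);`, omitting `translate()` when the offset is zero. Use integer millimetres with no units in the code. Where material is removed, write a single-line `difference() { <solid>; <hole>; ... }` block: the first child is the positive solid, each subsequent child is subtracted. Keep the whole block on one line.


difference() { cube([4675, 166, 2493]); translate([1510, 0, 781]) cube([1092, 166, 1449]); }


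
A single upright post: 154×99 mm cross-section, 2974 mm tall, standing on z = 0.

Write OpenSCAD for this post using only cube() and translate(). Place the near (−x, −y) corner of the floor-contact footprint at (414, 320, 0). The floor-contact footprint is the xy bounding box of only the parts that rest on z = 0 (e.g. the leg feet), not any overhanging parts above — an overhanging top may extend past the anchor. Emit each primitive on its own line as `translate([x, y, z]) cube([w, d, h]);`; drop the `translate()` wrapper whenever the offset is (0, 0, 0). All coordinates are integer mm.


translate([414, 320, 0]) cube([154, 99, 2974]);


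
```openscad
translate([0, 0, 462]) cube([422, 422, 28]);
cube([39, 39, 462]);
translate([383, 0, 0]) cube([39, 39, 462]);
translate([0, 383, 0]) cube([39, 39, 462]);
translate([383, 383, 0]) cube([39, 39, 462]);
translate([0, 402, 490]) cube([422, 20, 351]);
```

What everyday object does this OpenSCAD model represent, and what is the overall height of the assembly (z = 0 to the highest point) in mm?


A chair. The overall height is 841 mm.

A slab on four corner posts with a tall panel at the back — a chair. The seat slab sits at z = 462 with thickness 28, and the 351 mm backrest starts at the seat top, so the overall height is 462 + 28 + 351 = 841 mm.


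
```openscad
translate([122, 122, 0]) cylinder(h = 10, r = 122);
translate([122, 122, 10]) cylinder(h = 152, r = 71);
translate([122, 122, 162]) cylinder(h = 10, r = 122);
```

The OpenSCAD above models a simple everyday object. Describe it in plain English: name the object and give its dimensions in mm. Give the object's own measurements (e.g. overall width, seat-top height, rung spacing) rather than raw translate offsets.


A spool: two coaxial disc flanges of radius 122 mm and thickness 10 mm, joined by a core cylinder of radius 71 mm and height 152 mm. The lower flange rests on z = 0 and the three cylinders share a vertical axis.


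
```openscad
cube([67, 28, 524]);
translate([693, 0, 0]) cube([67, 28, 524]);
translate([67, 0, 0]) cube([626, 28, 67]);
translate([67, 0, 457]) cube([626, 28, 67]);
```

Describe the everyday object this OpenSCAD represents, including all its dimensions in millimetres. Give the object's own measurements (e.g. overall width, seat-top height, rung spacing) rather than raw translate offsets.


A rectangular picture frame lying in the x–z plane (depth along y). The opening is 626 mm wide (x) by 390 mm tall (z), surrounded by a border 67 mm wide on all four sides. The frame is 28 mm deep and is made of two full-height vertical stiles with two horizontal rails fitted between them.


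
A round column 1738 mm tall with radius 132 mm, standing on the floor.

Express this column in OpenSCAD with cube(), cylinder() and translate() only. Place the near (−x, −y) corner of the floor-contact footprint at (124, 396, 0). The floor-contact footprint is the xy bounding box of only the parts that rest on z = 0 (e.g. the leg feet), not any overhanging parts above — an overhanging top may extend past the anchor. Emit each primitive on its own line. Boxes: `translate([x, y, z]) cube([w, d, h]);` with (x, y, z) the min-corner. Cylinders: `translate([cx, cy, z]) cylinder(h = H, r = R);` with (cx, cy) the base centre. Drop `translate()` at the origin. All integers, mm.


translate([256, 528, 0]) cylinder(h = 1738, r = 132);


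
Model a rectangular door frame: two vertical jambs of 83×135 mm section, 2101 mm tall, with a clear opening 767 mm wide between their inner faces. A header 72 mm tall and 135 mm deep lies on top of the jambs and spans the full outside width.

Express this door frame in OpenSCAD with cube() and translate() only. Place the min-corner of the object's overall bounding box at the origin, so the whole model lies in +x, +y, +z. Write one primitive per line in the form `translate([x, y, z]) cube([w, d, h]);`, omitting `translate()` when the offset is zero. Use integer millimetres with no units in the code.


cube([83, 135, 2101]);
translate([850, 0, 0]) cube([83, 135, 2101]);
translate([0, 0, 2101]) cube([933, 135, 72]);


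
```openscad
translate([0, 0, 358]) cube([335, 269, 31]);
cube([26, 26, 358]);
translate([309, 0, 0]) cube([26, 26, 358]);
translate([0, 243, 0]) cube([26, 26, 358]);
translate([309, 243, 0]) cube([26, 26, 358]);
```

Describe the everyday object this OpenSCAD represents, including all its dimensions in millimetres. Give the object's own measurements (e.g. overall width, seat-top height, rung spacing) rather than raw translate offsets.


A simple wooden stool: a rectangular seat 335 mm (x) by 269 mm (y), 31 mm thick, top face at z = 389 mm, on four square legs, each 26×26 mm in cross-section. The legs rest on z = 0, each flush with a corner of the seat.


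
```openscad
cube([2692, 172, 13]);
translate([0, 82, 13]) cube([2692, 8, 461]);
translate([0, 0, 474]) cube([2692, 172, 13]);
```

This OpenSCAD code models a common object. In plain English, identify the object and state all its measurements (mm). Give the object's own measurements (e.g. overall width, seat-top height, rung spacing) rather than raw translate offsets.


An I-beam lying along x, 2692 mm long. Overall section height 487 mm. Two flanges 172 mm wide (y) and 13 mm thick, one on the floor and one at the top; a web 8 mm thick runs between them, centred on the flange width.


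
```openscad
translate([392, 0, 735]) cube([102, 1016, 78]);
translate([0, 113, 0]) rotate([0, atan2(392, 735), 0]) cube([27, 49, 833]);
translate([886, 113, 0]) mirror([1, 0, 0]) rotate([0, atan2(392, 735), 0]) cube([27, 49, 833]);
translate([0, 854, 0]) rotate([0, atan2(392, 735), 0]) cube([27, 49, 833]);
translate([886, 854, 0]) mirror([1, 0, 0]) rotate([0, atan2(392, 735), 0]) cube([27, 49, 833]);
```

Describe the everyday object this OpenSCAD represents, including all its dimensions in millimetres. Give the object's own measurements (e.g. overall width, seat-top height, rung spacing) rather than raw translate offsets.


A sawhorse. A 102×1016×78 mm beam (x, y, z) sits on two A-frame leg pairs. Each pair is two raked legs of 27×49 mm section (49 mm along y) splaying symmetrically in x. Each leg rises 735 mm vertically over 392 mm of horizontal reach and is 833 mm long along its own axis. Every leg's outer bottom edge rests on the floor and its outer top edge meets a bottom edge of the beam — the left legs (tilting toward +x) meet the beam's −x bottom edge, the right legs (their mirror images, tilting toward −x) meet its +x bottom edge — so the leg tops tuck under the beam, the beam's underside is 735 mm above the floor, and the feet are 886 mm apart outside-to-outside with the beam centred between them. The two leg pairs are set in 113 mm from either end of the beam.


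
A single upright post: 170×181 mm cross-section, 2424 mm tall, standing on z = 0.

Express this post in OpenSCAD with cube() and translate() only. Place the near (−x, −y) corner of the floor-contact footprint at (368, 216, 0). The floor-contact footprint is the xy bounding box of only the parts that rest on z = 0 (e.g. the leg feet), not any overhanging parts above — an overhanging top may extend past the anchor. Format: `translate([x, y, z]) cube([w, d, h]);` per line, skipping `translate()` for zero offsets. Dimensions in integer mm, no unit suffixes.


translate([368, 216, 0]) cube([170, 181, 2424]);


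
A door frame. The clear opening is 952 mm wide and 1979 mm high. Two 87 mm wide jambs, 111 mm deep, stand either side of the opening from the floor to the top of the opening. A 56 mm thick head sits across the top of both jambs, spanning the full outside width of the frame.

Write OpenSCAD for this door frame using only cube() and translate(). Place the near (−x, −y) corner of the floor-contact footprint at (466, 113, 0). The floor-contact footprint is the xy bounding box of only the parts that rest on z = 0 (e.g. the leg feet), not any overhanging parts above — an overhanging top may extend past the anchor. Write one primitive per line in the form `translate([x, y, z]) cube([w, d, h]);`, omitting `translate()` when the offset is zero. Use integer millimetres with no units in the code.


translate([466, 113, 0]) cube([87, 111, 1979]);
translate([1505, 113, 0]) cube([87, 111, 1979]);
translate([466, 113, 1979]) cube([1126, 111, 56]);
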